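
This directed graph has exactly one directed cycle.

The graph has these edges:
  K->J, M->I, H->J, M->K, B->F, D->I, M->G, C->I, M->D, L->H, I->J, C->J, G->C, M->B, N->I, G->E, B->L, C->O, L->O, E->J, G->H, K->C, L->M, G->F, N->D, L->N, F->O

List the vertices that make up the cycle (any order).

B, L, M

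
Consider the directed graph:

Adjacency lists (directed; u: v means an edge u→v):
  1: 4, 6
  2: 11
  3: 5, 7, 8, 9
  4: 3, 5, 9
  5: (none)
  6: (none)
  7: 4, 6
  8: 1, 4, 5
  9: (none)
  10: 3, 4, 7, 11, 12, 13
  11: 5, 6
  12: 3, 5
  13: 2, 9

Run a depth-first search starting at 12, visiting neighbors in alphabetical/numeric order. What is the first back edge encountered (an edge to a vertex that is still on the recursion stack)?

4→3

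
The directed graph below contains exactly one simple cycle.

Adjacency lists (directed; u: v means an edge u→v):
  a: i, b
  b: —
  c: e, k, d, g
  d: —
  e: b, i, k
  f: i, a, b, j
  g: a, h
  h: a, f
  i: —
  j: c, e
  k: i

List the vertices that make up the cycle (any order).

DFS with gray/black marking from j:
j gray
  c gray
    e gray
      b gray
      b black
      i gray
      i black
      k gray
        k→i: i black — skip
      k black
    e black
    c→k: k black — skip
    d gray
    d black
    g gray
      a gray
        a→i: i black — skip
        a→b: b black — skip
      a black
      h gray
        h→a: a black — skip
        f gray
          f→i: i black — skip
          f→a: a black — skip
          f→b: b black — skip
          f→j: j is gray → back edge
Back edge closes the cycle j → c → g → h → f → j; its vertices are {c, f, g, h, j}.

c, f, g, h, j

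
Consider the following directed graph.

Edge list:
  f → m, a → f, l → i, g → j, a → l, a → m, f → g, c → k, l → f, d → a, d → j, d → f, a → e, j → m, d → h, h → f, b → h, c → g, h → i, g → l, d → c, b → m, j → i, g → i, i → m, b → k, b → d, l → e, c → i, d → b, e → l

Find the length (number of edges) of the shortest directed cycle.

For each vertex v, BFS finds the shortest path from v back to v.
The shortest such closed walk is d → b → d, length 2.

2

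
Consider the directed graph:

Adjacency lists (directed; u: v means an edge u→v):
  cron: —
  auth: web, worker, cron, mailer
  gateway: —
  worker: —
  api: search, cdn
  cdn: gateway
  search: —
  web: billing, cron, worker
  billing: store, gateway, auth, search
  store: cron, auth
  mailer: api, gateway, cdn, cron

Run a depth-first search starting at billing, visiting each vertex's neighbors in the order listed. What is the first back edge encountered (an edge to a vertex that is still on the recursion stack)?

web->billing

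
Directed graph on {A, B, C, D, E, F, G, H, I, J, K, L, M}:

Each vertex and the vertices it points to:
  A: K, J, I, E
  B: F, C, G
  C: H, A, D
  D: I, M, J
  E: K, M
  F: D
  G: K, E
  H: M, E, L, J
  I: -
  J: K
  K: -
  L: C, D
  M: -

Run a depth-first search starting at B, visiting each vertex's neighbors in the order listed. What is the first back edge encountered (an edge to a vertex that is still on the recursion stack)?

L→C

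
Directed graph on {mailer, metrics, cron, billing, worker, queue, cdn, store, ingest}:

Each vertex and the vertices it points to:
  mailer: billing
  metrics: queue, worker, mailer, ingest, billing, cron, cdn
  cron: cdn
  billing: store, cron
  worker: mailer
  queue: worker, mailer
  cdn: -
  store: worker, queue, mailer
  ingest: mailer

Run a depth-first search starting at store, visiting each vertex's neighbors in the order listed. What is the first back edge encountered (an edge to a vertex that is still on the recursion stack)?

billing->store

DFS from store (visiting each vertex's neighbors in the order listed); mark gray on enter, black on exit:
store gray
  worker gray
    mailer gray
      billing gray
        billing→store: store is gray → back edge
First back edge: billing → store.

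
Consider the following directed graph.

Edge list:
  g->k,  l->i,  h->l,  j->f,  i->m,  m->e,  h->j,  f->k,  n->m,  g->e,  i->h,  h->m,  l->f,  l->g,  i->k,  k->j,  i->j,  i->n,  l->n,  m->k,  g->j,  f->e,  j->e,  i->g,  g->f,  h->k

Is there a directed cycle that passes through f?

Yes

f is on a cycle iff f can reach itself via ≥1 edge.
f → k → j → f — yes.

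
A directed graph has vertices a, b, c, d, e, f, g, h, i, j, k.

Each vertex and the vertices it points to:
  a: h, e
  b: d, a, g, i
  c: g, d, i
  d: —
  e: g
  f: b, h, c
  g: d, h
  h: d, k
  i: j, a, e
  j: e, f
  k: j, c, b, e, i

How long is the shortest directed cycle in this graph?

4

For each vertex v, BFS finds the shortest path from v back to v.
The shortest such closed walk is k → i → a → h → k, length 4.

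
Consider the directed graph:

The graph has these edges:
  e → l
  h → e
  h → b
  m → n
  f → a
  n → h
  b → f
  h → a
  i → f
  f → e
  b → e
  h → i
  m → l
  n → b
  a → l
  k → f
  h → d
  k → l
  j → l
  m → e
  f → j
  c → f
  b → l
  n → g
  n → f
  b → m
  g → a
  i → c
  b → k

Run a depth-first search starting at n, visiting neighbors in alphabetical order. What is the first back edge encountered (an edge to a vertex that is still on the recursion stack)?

DFS from n (visiting neighbors in alphabetical order); mark gray on enter, black on exit:
n gray
  b gray
    e gray
      l gray
      l black
    e black
    f gray
      a gray
        a→l: l black — skip
      a black
      f→e: e black — skip
      j gray
        j→l: l black — skip
      j black
    f black
    k gray
      k→f: f black — skip
      k→l: l black — skip
    k black
    b→l: l black — skip
    m gray
      m→e: e black — skip
      m→l: l black — skip
      m→n: n is gray → back edge
First back edge: m → n.

m→n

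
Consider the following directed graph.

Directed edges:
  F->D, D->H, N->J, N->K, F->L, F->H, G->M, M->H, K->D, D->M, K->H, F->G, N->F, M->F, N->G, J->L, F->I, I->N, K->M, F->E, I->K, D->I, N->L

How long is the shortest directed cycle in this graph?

For each vertex v, BFS finds the shortest path from v back to v.
The shortest such closed walk is N → F → I → N, length 3.

3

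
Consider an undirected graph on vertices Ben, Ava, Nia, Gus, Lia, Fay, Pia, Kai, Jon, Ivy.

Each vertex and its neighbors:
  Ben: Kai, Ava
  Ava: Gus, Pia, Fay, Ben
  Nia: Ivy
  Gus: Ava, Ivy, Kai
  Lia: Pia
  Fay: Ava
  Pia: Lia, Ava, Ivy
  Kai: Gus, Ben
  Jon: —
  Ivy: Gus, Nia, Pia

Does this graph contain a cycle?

Yes

DFS, tracking each vertex's parent; an edge to a visited non-parent vertex closes a cycle.
Start from Ben:
visit Ben (parent –)
  visit Kai (parent Ben)
    visit Gus (parent Kai)
      visit Ava (parent Gus)
        Ava–Gus: parent, skip
        visit Pia (parent Ava)
          visit Lia (parent Pia)
            Lia–Pia: parent, skip
          Pia–Ava: parent, skip
          visit Ivy (parent Pia)
            Ivy–Gus: Gus visited and ≠ parent → cycle
Cycle: Gus – Ava – Pia – Ivy – Gus.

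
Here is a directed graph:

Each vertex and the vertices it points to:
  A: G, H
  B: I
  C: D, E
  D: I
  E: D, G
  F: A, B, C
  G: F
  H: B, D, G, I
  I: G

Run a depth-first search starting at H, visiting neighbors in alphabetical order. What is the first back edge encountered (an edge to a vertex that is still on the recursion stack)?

DFS from H (visiting neighbors in alphabetical order); mark gray on enter, black on exit:
H gray
  B gray
    I gray
      G gray
        F gray
          A gray
            A→G: G is gray → back edge
First back edge: A → G.

A->G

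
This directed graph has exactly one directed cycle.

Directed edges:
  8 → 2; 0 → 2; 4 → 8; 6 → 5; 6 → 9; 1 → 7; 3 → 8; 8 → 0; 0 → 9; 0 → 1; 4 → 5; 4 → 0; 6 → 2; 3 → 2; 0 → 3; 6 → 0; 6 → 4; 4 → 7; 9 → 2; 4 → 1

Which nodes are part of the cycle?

DFS with gray/black marking from 0:
0 gray
  2 gray
  2 black
  1 gray
    7 gray
    7 black
  1 black
  3 gray
    3→2: 2 black — skip
    8 gray
      8→0: 0 is gray → back edge
Back edge closes the cycle 0 → 3 → 8 → 0; its vertices are {0, 3, 8}.

0, 3, 8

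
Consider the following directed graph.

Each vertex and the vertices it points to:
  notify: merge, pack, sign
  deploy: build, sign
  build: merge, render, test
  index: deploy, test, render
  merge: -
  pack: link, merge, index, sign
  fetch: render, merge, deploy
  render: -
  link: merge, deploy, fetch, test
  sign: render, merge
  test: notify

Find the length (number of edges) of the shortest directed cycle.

4

For each vertex v, BFS finds the shortest path from v back to v.
The shortest such closed walk is pack → link → test → notify → pack, length 4.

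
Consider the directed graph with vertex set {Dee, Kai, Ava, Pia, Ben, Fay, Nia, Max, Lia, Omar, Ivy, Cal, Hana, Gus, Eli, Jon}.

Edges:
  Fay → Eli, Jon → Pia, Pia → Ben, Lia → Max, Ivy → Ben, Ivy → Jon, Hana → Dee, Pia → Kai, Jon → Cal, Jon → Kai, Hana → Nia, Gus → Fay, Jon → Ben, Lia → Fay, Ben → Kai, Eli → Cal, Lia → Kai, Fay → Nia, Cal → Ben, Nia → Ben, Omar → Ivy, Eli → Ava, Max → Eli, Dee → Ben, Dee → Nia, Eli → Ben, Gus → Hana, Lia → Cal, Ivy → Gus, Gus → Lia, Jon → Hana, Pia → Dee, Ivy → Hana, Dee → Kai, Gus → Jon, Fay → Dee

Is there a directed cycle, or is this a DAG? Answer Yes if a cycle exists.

DFS with white/gray/black marking, starting from Nia:
Nia gray
  Ben gray
    Kai gray
    Kai black
  Ben black
Nia black
Dee gray
  Dee→Ben: Ben black — skip
  Dee→Nia: Nia black — skip
  Dee→Kai: Kai black — skip
Dee black
Ava gray
Ava black
Pia gray
  Pia→Ben: Ben black — skip
  Pia→Dee: Dee black — skip
  Pia→Kai: Kai black — skip
Pia black
Fay gray
  Fay→Nia: Nia black — skip
  Eli gray
    Eli→Ava: Ava black — skip
    Eli→Ben: Ben black — skip
    Cal gray
      Cal→Ben: Ben black — skip
    Cal black
  Eli black
  Fay→Dee: Dee black — skip
Fay black
Max gray
  Max→Eli: Eli black — skip
Max black
Lia gray
  Lia→Fay: Fay black — skip
  Lia→Cal: Cal black — skip
  Lia→Max: Max black — skip
  Lia→Kai: Kai black — skip
Lia black
Omar gray
  Ivy gray
    Jon gray
      Jon→Ben: Ben black — skip
      Hana gray
        Hana→Dee: Dee black — skip
        Hana→Nia: Nia black — skip
      Hana black
      Jon→Kai: Kai black — skip
      Jon→Pia: Pia black — skip
      Jon→Cal: Cal black — skip
    Jon black
    Gus gray
      Gus→Fay: Fay black — skip
      Gus→Lia: Lia black — skip
      Gus→Jon: Jon black — skip
      Gus→Hana: Hana black — skip
    Gus black
    Ivy→Ben: Ben black — skip
    Ivy→Hana: Hana black — skip
  Ivy black
Omar black
Every edge goes to a white or black vertex — no back edge, so the graph is acyclic.

No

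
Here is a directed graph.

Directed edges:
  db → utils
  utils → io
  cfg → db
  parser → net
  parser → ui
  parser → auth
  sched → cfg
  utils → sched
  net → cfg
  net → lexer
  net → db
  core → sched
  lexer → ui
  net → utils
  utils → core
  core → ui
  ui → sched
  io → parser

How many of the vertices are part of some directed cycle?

A vertex is on a directed cycle iff it belongs to a strongly connected component of size ≥ 2 (or has a self-loop).
The vertices on cycles are {db, io, ui, cfg, net, core, lexer, sched, utils, parser} — 10 in total.

10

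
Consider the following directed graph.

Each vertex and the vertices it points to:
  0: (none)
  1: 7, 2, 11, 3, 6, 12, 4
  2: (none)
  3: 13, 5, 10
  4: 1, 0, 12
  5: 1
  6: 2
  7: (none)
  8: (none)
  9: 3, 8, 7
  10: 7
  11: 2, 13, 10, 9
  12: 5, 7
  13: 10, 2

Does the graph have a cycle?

DFS with white/gray/black marking, starting from 10:
10 gray
  7 gray
  7 black
10 black
0 gray
0 black
1 gray
  1→7: 7 black — skip
  2 gray
  2 black
  11 gray
    11→2: 2 black — skip
    13 gray
      13→10: 10 black — skip
      13→2: 2 black — skip
    13 black
    11→10: 10 black — skip
    9 gray
      3 gray
        3→13: 13 black — skip
        5 gray
          5→1: 1 is gray → back edge
Back edge found, so a cycle exists: 1 → 11 → 9 → 3 → 5 → 1.

Yes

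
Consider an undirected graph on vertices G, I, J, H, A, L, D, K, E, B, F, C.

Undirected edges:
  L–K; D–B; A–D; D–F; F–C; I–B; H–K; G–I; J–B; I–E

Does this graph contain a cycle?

No

DFS, tracking each vertex's parent; an edge to a visited non-parent vertex closes a cycle.
Start from D:
visit D (parent –)
  visit B (parent D)
    B–D: parent, skip
    visit J (parent B)
      J–B: parent, skip
    visit I (parent B)
      visit E (parent I)
        E–I: parent, skip
      visit G (parent I)
        G–I: parent, skip
      I–B: parent, skip
  visit A (parent D)
    A–D: parent, skip
  visit F (parent D)
    F–D: parent, skip
    visit C (parent F)
      C–F: parent, skip
visit H (parent –)
  visit K (parent H)
    K–H: parent, skip
    visit L (parent K)
      L–K: parent, skip
No non-parent visited neighbor found — the graph is a forest.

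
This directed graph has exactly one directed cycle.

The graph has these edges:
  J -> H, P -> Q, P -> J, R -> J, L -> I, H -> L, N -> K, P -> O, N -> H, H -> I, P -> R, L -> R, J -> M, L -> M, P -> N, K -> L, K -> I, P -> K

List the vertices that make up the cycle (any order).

DFS with gray/black marking from R:
R gray
  J gray
    M gray
    M black
    H gray
      I gray
      I black
      L gray
        L→M: M black — skip
        L→R: R is gray → back edge
Back edge closes the cycle R → J → H → L → R; its vertices are {H, J, L, R}.

H, J, L, R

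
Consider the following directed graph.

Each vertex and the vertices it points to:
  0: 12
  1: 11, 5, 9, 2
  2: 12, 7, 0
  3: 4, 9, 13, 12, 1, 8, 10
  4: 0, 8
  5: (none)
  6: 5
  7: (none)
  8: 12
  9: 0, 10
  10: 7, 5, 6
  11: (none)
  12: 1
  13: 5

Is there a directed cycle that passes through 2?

Yes

2 is on a cycle iff 2 can reach itself via ≥1 edge.
2 → 12 → 1 → 2 — yes.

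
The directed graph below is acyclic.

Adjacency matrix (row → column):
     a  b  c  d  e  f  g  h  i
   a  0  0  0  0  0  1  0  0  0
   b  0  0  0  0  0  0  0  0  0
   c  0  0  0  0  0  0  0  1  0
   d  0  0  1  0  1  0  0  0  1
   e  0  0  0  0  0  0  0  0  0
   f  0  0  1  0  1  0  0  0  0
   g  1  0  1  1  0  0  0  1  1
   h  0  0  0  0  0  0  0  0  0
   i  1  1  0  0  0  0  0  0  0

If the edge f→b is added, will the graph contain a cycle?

No

Adding f→b creates a cycle iff b can already reach f.
Explore from b: no path reaches f. The graph stays acyclic.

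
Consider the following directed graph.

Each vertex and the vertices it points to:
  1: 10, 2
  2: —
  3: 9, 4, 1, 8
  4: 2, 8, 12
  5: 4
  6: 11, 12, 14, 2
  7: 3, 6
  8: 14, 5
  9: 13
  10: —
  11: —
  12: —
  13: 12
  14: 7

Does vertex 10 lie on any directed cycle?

No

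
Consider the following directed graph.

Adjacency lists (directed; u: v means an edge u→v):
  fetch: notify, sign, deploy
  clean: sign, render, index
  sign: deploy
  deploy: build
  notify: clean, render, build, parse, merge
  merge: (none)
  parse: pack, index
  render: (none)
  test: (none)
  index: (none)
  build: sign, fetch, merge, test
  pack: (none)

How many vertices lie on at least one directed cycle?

6

A vertex is on a directed cycle iff it belongs to a strongly connected component of size ≥ 2 (or has a self-loop).
The vertices on cycles are {sign, build, clean, fetch, deploy, notify} — 6 in total.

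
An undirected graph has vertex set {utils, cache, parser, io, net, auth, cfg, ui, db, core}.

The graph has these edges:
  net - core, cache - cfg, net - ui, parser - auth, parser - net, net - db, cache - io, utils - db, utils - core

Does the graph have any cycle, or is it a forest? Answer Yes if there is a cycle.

DFS, tracking each vertex's parent; an edge to a visited non-parent vertex closes a cycle.
Start from utils:
visit utils (parent –)
  visit db (parent utils)
    db–utils: parent, skip
    visit net (parent db)
      visit parser (parent net)
        parser–net: parent, skip
        visit auth (parent parser)
          auth–parser: parent, skip
      visit ui (parent net)
        ui–net: parent, skip
      visit core (parent net)
        core–utils: utils visited and ≠ parent → cycle
Cycle: utils – db – net – core – utils.

Yes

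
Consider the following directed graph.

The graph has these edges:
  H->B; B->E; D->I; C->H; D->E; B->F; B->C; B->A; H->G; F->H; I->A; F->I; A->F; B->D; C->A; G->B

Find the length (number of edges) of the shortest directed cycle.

For each vertex v, BFS finds the shortest path from v back to v.
The shortest such closed walk is B → F → H → B, length 3.

3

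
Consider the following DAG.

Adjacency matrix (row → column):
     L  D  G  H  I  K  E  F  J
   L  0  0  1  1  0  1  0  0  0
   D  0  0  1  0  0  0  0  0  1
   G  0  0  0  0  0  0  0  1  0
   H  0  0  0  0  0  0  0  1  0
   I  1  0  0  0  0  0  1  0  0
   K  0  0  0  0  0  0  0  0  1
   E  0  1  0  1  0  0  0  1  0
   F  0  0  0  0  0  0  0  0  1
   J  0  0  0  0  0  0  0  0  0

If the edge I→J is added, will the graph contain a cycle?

Adding I→J creates a cycle iff J can already reach I.
Explore from J: no path reaches I. The graph stays acyclic.

No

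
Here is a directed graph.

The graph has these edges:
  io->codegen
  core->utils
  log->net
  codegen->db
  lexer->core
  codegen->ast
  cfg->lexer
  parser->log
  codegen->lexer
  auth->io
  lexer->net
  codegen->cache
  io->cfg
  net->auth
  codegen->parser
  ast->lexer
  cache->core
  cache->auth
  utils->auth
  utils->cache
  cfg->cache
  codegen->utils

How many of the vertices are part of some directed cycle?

12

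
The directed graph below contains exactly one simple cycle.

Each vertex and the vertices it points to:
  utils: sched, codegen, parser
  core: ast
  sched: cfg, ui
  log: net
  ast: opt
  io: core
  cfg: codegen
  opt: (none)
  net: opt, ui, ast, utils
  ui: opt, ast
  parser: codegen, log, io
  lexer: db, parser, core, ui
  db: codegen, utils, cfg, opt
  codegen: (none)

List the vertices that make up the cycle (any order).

log, net, utils, parser

DFS with gray/black marking from utils:
utils gray
  sched gray
    cfg gray
      codegen gray
      codegen black
    cfg black
    ui gray
      opt gray
      opt black
      ast gray
        ast→opt: opt black — skip
      ast black
    ui black
  sched black
  utils→codegen: codegen black — skip
  parser gray
    parser→codegen: codegen black — skip
    log gray
      net gray
        net→opt: opt black — skip
        net→ui: ui black — skip
        net→ast: ast black — skip
        net→utils: utils is gray → back edge
Back edge closes the cycle utils → parser → log → net → utils; its vertices are {log, net, utils, parser}.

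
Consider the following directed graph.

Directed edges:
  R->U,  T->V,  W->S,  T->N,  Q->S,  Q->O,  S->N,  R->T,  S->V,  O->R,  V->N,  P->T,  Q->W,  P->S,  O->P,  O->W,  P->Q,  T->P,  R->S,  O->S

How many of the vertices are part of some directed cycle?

A vertex is on a directed cycle iff it belongs to a strongly connected component of size ≥ 2 (or has a self-loop).
The vertices on cycles are {O, P, Q, R, T} — 5 in total.

5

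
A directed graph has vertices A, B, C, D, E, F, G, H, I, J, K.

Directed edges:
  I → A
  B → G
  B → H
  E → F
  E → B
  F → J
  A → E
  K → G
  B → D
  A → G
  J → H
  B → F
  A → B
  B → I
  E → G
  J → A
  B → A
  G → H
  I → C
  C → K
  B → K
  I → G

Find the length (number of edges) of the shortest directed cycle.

2

For each vertex v, BFS finds the shortest path from v back to v.
The shortest such closed walk is B → A → B, length 2.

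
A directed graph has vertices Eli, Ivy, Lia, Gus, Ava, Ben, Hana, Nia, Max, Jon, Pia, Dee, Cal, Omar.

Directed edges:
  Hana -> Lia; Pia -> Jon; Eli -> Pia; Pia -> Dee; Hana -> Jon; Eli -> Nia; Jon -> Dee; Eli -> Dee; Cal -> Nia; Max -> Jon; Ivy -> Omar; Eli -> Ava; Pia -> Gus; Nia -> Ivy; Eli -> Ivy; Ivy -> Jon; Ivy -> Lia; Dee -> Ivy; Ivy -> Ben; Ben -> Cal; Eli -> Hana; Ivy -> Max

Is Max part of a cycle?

Max is on a cycle iff Max can reach itself via ≥1 edge.
Max → Jon → Dee → Ivy → Max — yes.

Yes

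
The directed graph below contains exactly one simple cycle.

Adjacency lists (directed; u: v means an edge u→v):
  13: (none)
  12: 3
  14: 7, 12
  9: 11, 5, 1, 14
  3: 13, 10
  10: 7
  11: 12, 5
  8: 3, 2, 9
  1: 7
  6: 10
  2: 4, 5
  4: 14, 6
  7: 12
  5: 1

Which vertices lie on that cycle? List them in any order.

3, 7, 10, 12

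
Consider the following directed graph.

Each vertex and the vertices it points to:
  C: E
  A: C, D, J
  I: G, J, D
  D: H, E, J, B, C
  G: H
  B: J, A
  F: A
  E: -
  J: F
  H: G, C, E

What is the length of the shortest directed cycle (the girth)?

2

For each vertex v, BFS finds the shortest path from v back to v.
The shortest such closed walk is G → H → G, length 2.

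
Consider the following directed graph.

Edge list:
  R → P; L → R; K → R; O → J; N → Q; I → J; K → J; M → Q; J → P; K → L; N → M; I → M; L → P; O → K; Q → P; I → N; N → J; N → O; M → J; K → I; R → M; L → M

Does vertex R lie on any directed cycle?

No

R lies on a cycle iff there is a path from R back to itself.
Exploring from R, it never reaches itself; equivalently, its strongly connected component is a singleton.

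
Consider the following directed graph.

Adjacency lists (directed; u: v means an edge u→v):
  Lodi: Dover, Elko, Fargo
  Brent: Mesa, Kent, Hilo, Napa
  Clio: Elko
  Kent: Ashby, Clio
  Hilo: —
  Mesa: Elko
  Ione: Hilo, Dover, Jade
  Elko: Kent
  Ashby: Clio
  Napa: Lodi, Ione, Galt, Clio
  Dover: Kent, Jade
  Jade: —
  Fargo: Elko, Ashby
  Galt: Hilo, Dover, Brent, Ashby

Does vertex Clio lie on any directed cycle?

Yes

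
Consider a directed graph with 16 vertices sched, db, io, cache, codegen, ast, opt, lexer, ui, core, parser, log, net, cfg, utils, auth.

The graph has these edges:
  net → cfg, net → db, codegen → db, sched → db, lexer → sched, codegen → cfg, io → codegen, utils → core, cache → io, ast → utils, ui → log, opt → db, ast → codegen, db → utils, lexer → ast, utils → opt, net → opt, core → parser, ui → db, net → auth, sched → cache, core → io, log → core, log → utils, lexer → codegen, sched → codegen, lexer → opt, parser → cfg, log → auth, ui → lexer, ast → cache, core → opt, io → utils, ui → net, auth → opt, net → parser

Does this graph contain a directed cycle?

DFS with white/gray/black marking, starting from cache:
cache gray
  io gray
    utils gray
      core gray
        core→io: io is gray → back edge
Back edge found, so a cycle exists: io → utils → core → io.

Yes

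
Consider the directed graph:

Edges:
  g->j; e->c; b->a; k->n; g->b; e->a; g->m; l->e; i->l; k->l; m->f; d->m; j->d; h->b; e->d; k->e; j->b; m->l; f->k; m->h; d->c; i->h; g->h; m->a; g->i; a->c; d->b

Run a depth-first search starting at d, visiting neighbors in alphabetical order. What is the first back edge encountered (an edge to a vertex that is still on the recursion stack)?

e->d

DFS from d (visiting neighbors in alphabetical order); mark gray on enter, black on exit:
d gray
  b gray
    a gray
      c gray
      c black
    a black
  b black
  d→c: c black — skip
  m gray
    m→a: a black — skip
    f gray
      k gray
        e gray
          e→a: a black — skip
          e→c: c black — skip
          e→d: d is gray → back edge
First back edge: e → d.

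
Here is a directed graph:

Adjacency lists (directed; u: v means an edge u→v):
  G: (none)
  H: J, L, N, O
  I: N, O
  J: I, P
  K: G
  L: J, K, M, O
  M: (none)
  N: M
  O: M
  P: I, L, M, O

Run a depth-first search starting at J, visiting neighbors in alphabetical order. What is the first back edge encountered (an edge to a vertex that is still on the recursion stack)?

L->J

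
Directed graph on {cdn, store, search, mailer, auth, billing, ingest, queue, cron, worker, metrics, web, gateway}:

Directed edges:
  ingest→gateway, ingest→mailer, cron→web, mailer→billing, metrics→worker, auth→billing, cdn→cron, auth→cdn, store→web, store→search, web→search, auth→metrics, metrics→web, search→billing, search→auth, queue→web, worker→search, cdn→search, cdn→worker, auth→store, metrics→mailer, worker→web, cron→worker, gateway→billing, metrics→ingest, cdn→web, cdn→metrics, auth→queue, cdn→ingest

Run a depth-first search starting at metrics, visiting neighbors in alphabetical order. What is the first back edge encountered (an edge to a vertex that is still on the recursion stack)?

cron→web

DFS from metrics (visiting neighbors in alphabetical order); mark gray on enter, black on exit:
metrics gray
  ingest gray
    gateway gray
      billing gray
      billing black
    gateway black
    mailer gray
      mailer→billing: billing black — skip
    mailer black
  ingest black
  metrics→mailer: mailer black — skip
  web gray
    search gray
      auth gray
        auth→billing: billing black — skip
        cdn gray
          cron gray
            cron→web: web is gray → back edge
First back edge: cron → web.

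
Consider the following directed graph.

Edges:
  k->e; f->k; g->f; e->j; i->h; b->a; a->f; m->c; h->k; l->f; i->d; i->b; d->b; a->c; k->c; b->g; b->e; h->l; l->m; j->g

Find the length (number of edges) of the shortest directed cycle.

For each vertex v, BFS finds the shortest path from v back to v.
The shortest such closed walk is k → e → j → g → f → k, length 5.

5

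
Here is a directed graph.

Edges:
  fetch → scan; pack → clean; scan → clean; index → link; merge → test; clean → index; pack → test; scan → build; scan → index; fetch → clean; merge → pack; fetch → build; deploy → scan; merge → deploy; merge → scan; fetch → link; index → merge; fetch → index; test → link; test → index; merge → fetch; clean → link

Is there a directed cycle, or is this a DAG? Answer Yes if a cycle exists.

DFS with white/gray/black marking, starting from build:
build gray
build black
pack gray
  clean gray
    link gray
    link black
    index gray
      index→link: link black — skip
      merge gray
        scan gray
          scan→clean: clean is gray → back edge
Back edge found, so a cycle exists: clean → index → merge → scan → clean.

Yes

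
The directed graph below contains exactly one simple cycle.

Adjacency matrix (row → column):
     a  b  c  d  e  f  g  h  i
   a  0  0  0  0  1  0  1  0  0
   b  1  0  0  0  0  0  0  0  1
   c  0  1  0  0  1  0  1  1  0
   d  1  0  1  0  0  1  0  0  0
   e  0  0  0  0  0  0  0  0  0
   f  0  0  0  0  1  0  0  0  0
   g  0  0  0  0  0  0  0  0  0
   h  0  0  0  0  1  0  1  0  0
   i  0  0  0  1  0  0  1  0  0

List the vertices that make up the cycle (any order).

DFS with gray/black marking from d:
d gray
  c gray
    g gray
    g black
    h gray
      h→g: g black — skip
      e gray
      e black
    h black
    b gray
      i gray
        i→d: d is gray → back edge
Back edge closes the cycle d → c → b → i → d; its vertices are {b, c, d, i}.

b, c, d, i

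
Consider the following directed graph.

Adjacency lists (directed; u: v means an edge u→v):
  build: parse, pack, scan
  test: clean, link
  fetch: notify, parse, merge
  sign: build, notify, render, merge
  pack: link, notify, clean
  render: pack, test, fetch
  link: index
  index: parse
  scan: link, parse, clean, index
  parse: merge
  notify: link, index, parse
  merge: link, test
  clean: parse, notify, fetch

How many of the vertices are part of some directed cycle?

A vertex is on a directed cycle iff it belongs to a strongly connected component of size ≥ 2 (or has a self-loop).
The vertices on cycles are {link, test, clean, fetch, index, merge, parse, notify} — 8 in total.

8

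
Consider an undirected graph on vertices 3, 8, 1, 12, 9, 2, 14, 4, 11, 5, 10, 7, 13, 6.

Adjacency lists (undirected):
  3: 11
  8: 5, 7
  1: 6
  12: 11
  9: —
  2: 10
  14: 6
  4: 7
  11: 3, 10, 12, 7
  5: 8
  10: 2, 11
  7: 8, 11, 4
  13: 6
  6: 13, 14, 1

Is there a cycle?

No

DFS, tracking each vertex's parent; an edge to a visited non-parent vertex closes a cycle.
Start from 2:
visit 2 (parent –)
  visit 10 (parent 2)
    10–2: parent, skip
    visit 11 (parent 10)
      visit 3 (parent 11)
        3–11: parent, skip
      11–10: parent, skip
      visit 12 (parent 11)
        12–11: parent, skip
      visit 7 (parent 11)
        visit 8 (parent 7)
          visit 5 (parent 8)
            5–8: parent, skip
          8–7: parent, skip
        7–11: parent, skip
        visit 4 (parent 7)
          4–7: parent, skip
visit 1 (parent –)
  visit 6 (parent 1)
    visit 13 (parent 6)
      13–6: parent, skip
    visit 14 (parent 6)
      14–6: parent, skip
    6–1: parent, skip
visit 9 (parent –)
No non-parent visited neighbor found — the graph is a forest.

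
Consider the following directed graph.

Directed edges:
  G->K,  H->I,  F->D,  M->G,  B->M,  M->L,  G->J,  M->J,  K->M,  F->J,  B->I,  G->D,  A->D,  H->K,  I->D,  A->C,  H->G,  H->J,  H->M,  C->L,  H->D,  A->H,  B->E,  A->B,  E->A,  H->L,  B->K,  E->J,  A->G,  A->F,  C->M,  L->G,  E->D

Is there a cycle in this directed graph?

DFS with white/gray/black marking, starting from M:
M gray
  L gray
    G gray
      J gray
      J black
      D gray
      D black
      K gray
        K→M: M is gray → back edge
Back edge found, so a cycle exists: M → L → G → K → M.

Yes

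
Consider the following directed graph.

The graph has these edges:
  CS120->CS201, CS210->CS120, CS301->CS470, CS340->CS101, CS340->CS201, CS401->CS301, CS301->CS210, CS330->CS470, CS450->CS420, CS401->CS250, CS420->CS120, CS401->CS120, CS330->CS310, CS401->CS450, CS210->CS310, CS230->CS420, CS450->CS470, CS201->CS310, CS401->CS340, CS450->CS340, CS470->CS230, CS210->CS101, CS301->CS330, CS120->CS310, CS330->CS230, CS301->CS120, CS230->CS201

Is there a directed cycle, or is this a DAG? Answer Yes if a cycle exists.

DFS with white/gray/black marking, starting from CS120:
CS120 gray
  CS310 gray
  CS310 black
  CS201 gray
    CS201→CS310: CS310 black — skip
  CS201 black
CS120 black
CS210 gray
  CS101 gray
  CS101 black
  CS210→CS310: CS310 black — skip
  CS210→CS120: CS120 black — skip
CS210 black
CS330 gray
  CS330→CS310: CS310 black — skip
  CS230 gray
    CS420 gray
      CS420→CS120: CS120 black — skip
    CS420 black
    CS230→CS201: CS201 black — skip
  CS230 black
  CS470 gray
    CS470→CS230: CS230 black — skip
  CS470 black
CS330 black
CS340 gray
  CS340→CS201: CS201 black — skip
  CS340→CS101: CS101 black — skip
CS340 black
CS450 gray
  CS450→CS470: CS470 black — skip
  CS450→CS340: CS340 black — skip
  CS450→CS420: CS420 black — skip
CS450 black
CS250 gray
CS250 black
CS401 gray
  CS301 gray
    CS301→CS330: CS330 black — skip
    CS301→CS210: CS210 black — skip
    CS301→CS470: CS470 black — skip
    CS301→CS120: CS120 black — skip
  CS301 black
  CS401→CS340: CS340 black — skip
  CS401→CS250: CS250 black — skip
  CS401→CS120: CS120 black — skip
  CS401→CS450: CS450 black — skip
CS401 black
Every edge goes to a white or black vertex — no back edge, so the graph is acyclic.

No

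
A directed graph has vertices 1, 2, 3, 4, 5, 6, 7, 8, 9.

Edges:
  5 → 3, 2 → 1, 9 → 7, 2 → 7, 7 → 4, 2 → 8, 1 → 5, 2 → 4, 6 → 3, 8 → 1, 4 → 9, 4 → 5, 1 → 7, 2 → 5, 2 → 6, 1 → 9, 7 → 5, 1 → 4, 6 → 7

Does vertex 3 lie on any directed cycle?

No

3 lies on a cycle iff there is a path from 3 back to itself.
Exploring from 3, it never reaches itself; equivalently, its strongly connected component is a singleton.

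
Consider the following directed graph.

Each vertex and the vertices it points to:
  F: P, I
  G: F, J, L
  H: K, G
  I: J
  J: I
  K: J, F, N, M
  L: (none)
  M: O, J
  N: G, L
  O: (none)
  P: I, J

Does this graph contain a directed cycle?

Yes

DFS with white/gray/black marking, starting from M:
M gray
  O gray
  O black
  J gray
    I gray
      I→J: J is gray → back edge
Back edge found, so a cycle exists: J → I → J.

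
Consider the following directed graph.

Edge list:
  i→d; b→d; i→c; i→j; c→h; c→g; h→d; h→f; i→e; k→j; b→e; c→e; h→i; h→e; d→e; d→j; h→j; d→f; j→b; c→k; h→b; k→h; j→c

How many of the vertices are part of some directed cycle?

7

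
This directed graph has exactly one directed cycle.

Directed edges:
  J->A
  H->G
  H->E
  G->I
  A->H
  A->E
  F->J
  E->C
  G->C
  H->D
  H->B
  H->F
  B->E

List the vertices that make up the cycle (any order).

DFS with gray/black marking from A:
A gray
  H gray
    D gray
    D black
    F gray
      J gray
        J→A: A is gray → back edge
Back edge closes the cycle A → H → F → J → A; its vertices are {A, F, H, J}.

A, F, H, J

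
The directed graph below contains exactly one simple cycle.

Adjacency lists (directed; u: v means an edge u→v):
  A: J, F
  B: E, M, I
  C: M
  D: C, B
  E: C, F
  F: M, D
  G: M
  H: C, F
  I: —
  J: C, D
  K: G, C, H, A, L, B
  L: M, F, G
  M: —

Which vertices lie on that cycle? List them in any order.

DFS with gray/black marking from B:
B gray
  E gray
    C gray
      M gray
      M black
    C black
    F gray
      F→M: M black — skip
      D gray
        D→C: C black — skip
        D→B: B is gray → back edge
Back edge closes the cycle B → E → F → D → B; its vertices are {B, D, E, F}.

B, D, E, F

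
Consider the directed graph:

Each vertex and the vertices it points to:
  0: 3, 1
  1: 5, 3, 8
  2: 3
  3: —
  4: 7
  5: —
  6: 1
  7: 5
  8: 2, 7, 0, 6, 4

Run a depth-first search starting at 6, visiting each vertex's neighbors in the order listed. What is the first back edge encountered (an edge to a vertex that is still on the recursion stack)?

DFS from 6 (visiting each vertex's neighbors in the order listed); mark gray on enter, black on exit:
6 gray
  1 gray
    5 gray
    5 black
    3 gray
    3 black
    8 gray
      2 gray
        2→3: 3 black — skip
      2 black
      7 gray
        7→5: 5 black — skip
      7 black
      0 gray
        0→3: 3 black — skip
        0→1: 1 is gray → back edge
First back edge: 0 → 1.

0->1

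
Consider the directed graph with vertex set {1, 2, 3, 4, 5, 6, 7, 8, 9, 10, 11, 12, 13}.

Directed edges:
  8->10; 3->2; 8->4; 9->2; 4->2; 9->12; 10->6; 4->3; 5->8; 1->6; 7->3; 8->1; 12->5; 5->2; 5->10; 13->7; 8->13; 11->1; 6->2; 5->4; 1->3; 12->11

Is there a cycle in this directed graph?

No

DFS with white/gray/black marking, starting from 3:
3 gray
  2 gray
  2 black
3 black
1 gray
  1→3: 3 black — skip
  6 gray
    6→2: 2 black — skip
  6 black
1 black
4 gray
  4→3: 3 black — skip
  4→2: 2 black — skip
4 black
5 gray
  5→4: 4 black — skip
  8 gray
    13 gray
      7 gray
        7→3: 3 black — skip
      7 black
    13 black
    8→1: 1 black — skip
    8→4: 4 black — skip
    10 gray
      10→6: 6 black — skip
    10 black
  8 black
  5→10: 10 black — skip
  5→2: 2 black — skip
5 black
9 gray
  12 gray
    12→5: 5 black — skip
    11 gray
      11→1: 1 black — skip
    11 black
  12 black
  9→2: 2 black — skip
9 black
Every edge goes to a white or black vertex — no back edge, so the graph is acyclic.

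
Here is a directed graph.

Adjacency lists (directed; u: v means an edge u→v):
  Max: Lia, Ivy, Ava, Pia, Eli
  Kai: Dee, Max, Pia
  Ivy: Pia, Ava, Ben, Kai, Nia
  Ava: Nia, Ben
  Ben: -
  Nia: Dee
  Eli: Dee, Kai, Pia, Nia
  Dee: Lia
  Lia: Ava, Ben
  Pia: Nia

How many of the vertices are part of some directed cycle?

A vertex is on a directed cycle iff it belongs to a strongly connected component of size ≥ 2 (or has a self-loop).
The vertices on cycles are {Ava, Dee, Eli, Ivy, Kai, Lia, Max, Nia} — 8 in total.

8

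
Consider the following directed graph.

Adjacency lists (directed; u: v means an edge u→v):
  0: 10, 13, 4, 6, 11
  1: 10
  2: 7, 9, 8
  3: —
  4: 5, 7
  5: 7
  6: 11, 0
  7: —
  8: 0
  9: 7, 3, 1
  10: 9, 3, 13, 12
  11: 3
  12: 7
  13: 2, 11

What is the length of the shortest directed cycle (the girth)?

For each vertex v, BFS finds the shortest path from v back to v.
The shortest such closed walk is 0 → 6 → 0, length 2.

2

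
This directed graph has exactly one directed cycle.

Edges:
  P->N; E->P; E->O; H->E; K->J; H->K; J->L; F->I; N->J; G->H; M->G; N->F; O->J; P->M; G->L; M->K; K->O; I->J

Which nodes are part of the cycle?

E, G, H, M, P

DFS with gray/black marking from P:
P gray
  N gray
    F gray
      I gray
        J gray
          L gray
          L black
        J black
      I black
    F black
    N→J: J black — skip
  N black
  M gray
    K gray
      K→J: J black — skip
      O gray
        O→J: J black — skip
      O black
    K black
    G gray
      G→L: L black — skip
      H gray
        H→K: K black — skip
        E gray
          E→P: P is gray → back edge
Back edge closes the cycle P → M → G → H → E → P; its vertices are {E, G, H, M, P}.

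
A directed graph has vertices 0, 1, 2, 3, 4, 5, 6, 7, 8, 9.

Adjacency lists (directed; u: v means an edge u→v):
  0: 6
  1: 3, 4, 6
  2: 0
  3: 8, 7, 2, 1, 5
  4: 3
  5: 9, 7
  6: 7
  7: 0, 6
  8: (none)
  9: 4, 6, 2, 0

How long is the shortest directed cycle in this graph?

2

For each vertex v, BFS finds the shortest path from v back to v.
The shortest such closed walk is 3 → 1 → 3, length 2.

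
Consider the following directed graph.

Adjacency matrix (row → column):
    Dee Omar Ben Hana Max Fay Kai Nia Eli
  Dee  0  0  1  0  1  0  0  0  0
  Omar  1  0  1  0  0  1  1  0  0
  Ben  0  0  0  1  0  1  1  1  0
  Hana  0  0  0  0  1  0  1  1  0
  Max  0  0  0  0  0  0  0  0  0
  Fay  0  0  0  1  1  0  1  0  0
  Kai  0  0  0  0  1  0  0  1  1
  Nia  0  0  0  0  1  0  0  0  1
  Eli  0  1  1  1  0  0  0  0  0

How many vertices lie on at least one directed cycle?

A vertex is on a directed cycle iff it belongs to a strongly connected component of size ≥ 2 (or has a self-loop).
The vertices on cycles are {Ben, Dee, Eli, Fay, Kai, Nia, Hana, Omar} — 8 in total.

8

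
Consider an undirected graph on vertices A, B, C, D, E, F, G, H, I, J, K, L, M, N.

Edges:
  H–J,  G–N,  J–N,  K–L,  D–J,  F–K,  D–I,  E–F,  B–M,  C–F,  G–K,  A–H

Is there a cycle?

DFS, tracking each vertex's parent; an edge to a visited non-parent vertex closes a cycle.
Start from N:
visit N (parent –)
  visit G (parent N)
    visit K (parent G)
      visit F (parent K)
        F–K: parent, skip
        visit C (parent F)
          C–F: parent, skip
        visit E (parent F)
          E–F: parent, skip
      visit L (parent K)
        L–K: parent, skip
      K–G: parent, skip
    G–N: parent, skip
  visit J (parent N)
    J–N: parent, skip
    visit D (parent J)
      visit I (parent D)
        I–D: parent, skip
      D–J: parent, skip
    visit H (parent J)
      visit A (parent H)
        A–H: parent, skip
      H–J: parent, skip
visit B (parent –)
  visit M (parent B)
    M–B: parent, skip
No non-parent visited neighbor found — the graph is a forest.

No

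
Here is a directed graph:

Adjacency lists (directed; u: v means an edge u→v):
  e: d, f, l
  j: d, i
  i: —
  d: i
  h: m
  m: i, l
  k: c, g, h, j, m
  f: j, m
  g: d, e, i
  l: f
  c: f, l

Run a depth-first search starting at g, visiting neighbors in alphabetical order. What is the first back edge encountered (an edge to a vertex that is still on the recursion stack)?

l→f

DFS from g (visiting neighbors in alphabetical order); mark gray on enter, black on exit:
g gray
  d gray
    i gray
    i black
  d black
  e gray
    e→d: d black — skip
    f gray
      j gray
        j→d: d black — skip
        j→i: i black — skip
      j black
      m gray
        m→i: i black — skip
        l gray
          l→f: f is gray → back edge
First back edge: l → f.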